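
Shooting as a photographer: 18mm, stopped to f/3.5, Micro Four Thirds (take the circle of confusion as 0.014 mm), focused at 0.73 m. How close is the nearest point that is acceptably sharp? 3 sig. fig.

0.659 m

Hyperfocal distance H = f²/(N·c) + f = 18²/(3.5 × 0.014) + 18 = 324/0.049 + 18 ≈ 6630.2 mm ≈ 6.630 m.
Near limit Dn = s·(H − f)/(H + s − 2f) = 730 × (6630.2 − 18) / (6630.2 + 730 − 2 × 18) = 730 × 6612.2 / 7324.2 ≈ 659.04 mm ≈ 0.659 m.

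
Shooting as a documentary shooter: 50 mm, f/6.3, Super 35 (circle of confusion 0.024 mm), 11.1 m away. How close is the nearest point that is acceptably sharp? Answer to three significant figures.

Hyperfocal distance H = f²/(N·c) + f = 50²/(6.3 × 0.024) + 50 = 2500/0.1512 + 50 ≈ 16584.4 mm ≈ 16.58 m.
Near limit Dn = s·(H − f)/(H + s − 2f) = 11100 × (16584.4 − 50) / (16584.4 + 11100 − 2 × 50) = 11100 × 16534.4 / 27584.4 ≈ 6653.5 mm ≈ 6.65 m.

6.65 m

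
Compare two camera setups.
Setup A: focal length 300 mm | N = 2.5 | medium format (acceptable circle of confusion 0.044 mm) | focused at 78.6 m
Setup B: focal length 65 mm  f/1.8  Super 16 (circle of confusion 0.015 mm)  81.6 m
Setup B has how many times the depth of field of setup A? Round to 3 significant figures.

Setup A: H = 300²/(2.5×0.044) + 300 ≈ 818481.8 mm; DoF = Df − Dn = 86918 − 71735 ≈ 15183 mm.
Setup B: H = 65²/(1.8×0.015) + 65 ≈ 156546.5 mm; DoF = Df − Dn = 170373 − 53647 ≈ 116726 mm.
Ratio = 116726 / 15183 ≈ 7.69.

7.69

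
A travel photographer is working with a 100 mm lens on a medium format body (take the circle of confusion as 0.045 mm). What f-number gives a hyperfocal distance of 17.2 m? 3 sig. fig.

f/13

Rearrange H = f²/(N·c) + f for N: N = f² / ((H − f)·c).
N = 100² / ((17200 − 100) × 0.045) = 10000 / 769.5 ≈ 13.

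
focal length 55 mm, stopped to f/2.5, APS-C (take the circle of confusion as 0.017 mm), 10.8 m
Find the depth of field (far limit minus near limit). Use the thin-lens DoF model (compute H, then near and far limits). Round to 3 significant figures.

3.34 m

Hyperfocal distance H = f²/(N·c) + f = 55²/(2.5 × 0.017) + 55 = 3025/0.0425 + 55 ≈ 71231.5 mm ≈ 71.23 m.
Near limit Dn = s·(H − f)/(H + s − 2f) = 10800 × (71231.5 − 55) / (71231.5 + 10800 − 2 × 55) = 10800 × 71176.5 / 81921.5 ≈ 9383.4 mm.
Far limit Df = s·(H − f)/(H − s) = 10800 × (71231.5 − 55) / (71231.5 − 10800) = 10800 × 71176.5 / 60431.5 ≈ 12720.3 mm.
Depth of field = Df − Dn = 12720.3 − 9383.4 ≈ 3336.9 mm ≈ 3.34 m.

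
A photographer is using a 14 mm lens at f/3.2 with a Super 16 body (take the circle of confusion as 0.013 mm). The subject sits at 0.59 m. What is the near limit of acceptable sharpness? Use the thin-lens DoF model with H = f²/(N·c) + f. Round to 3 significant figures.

0.526 m

Hyperfocal distance H = f²/(N·c) + f = 14²/(3.2 × 0.013) + 14 = 196/0.0416 + 14 ≈ 4725.5 mm ≈ 4.726 m.
Near limit Dn = s·(H − f)/(H + s − 2f) = 590 × (4725.5 − 14) / (4725.5 + 590 − 2 × 14) = 590 × 4711.5 / 5287.5 ≈ 525.73 mm ≈ 0.526 m.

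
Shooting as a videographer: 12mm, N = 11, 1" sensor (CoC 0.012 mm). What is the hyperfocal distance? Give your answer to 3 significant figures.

1.10 m

Hyperfocal distance H = f²/(N·c) + f = 12²/(11 × 0.012) + 12 = 144/0.132 + 12 ≈ 1102.9 mm ≈ 1.10 m.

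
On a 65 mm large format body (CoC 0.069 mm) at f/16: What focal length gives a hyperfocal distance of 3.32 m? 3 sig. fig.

From H = f²/(N·c) + f, with f ≪ H: f ≈ √(H·N·c) = √(3320 × 16 × 0.069) = √3665.3 ≈ 60.54 mm.
Exact: f² + N·c·f − N·c·H = 0 ⇒ f = (−N·c + √((N·c)² + 4·N·c·H))/2 = (−1.104 + √14662)/2 ≈ 59.992 mm ≈ 60.0 mm.

60.0 mm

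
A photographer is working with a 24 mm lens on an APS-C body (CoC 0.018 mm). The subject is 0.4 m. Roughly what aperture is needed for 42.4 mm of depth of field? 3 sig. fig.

Write h = H − f = f²/(N·c). The thin-lens limits are Dn = s·h/(h + (s−f)) and Df = s·h/(h − (s−f)), so DoF = Df − Dn = 2·s·(s−f)·h / (h² − (s−f)²).
That is a quadratic in h: DoF·h² − 2·s·(s−f)·h − DoF·(s−f)² = 0 ⇒ h = (s−f)·(s + √(s² + DoF²)) / DoF = 376 × (400 + √(400² + 42.4²)) / 42.4 = 376 × (400 + 402.241) / 42.4 ≈ 7114.2 mm.
Then N = f²/(c·h) = 24² / (0.018 × 7114.2) = 576 / 128.06 ≈ 4.50.

f/4.50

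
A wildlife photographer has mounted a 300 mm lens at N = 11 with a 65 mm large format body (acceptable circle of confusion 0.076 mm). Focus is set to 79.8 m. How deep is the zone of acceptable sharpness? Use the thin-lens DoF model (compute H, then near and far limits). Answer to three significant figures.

Hyperfocal distance H = f²/(N·c) + f = 300²/(11 × 0.076) + 300 = 90000/0.836 + 300 ≈ 107955.5 mm ≈ 108.0 m.
Near limit Dn = s·(H − f)/(H + s − 2f) = 79800 × (107955.5 − 300) / (107955.5 + 79800 − 2 × 300) = 79800 × 107655.5 / 187155.5 ≈ 45903 mm.
Far limit Df = s·(H − f)/(H − s) = 79800 × (107955.5 − 300) / (107955.5 − 79800) = 79800 × 107655.5 / 28155.5 ≈ 305124 mm.
Depth of field = Df − Dn = 305124 − 45903 ≈ 259221 mm ≈ 259 m.

259 m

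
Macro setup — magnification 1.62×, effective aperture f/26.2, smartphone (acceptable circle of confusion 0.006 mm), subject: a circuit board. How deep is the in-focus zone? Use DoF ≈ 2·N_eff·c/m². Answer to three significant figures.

At magnification m, DoF ≈ 2·N_eff·c/m² = 2 × 26.2 × 0.006 / 1.62² = 0.3144 / 2.624 ≈ 0.12 mm.

0.120 mm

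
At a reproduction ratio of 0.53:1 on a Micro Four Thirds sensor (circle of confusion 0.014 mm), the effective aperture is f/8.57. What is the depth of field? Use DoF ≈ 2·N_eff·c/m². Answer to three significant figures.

At magnification m, DoF ≈ 2·N_eff·c/m² = 2 × 8.57 × 0.014 / 0.53² = 0.24 / 0.2809 ≈ 0.854 mm.

0.854 mm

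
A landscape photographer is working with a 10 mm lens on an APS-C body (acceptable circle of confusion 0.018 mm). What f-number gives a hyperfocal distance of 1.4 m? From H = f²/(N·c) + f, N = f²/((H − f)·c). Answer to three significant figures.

Rearrange H = f²/(N·c) + f for N: N = f² / ((H − f)·c).
N = 10² / ((1400 − 10) × 0.018) = 100 / 25.02 ≈ 4.

f/4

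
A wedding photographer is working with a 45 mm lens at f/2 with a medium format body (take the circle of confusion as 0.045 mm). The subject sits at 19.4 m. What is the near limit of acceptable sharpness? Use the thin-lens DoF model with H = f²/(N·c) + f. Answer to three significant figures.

Hyperfocal distance H = f²/(N·c) + f = 45²/(2 × 0.045) + 45 = 2025/0.09 + 45 ≈ 22545.0 mm ≈ 22.55 m.
Near limit Dn = s·(H − f)/(H + s − 2f) = 19400 × (22545.0 − 45) / (22545.0 + 19400 − 2 × 45) = 19400 × 22500.0 / 41855.0 ≈ 10429 mm ≈ 10.4 m.

10.4 m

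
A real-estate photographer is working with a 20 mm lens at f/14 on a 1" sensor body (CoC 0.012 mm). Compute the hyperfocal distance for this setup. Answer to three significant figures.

2.40 m

Hyperfocal distance H = f²/(N·c) + f = 20²/(14 × 0.012) + 20 = 400/0.168 + 20 ≈ 2401.0 mm ≈ 2.40 m.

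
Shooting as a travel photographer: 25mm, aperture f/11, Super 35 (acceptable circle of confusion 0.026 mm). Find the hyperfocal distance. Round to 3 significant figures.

Hyperfocal distance H = f²/(N·c) + f = 25²/(11 × 0.026) + 25 = 625/0.286 + 25 ≈ 2210.3 mm ≈ 2.21 m.

2.21 m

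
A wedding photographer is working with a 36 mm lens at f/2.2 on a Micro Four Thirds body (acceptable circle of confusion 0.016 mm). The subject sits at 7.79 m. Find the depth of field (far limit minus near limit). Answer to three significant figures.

Hyperfocal distance H = f²/(N·c) + f = 36²/(2.2 × 0.016) + 36 = 1296/0.0352 + 36 ≈ 36854.2 mm ≈ 36.85 m.
Near limit Dn = s·(H − f)/(H + s − 2f) = 7790 × (36854.2 − 36) / (36854.2 + 7790 − 2 × 36) = 7790 × 36818.2 / 44572.2 ≈ 6434.8 mm.
Far limit Df = s·(H − f)/(H − s) = 7790 × (36854.2 − 36) / (36854.2 − 7790) = 7790 × 36818.2 / 29064.2 ≈ 9868.3 mm.
Depth of field = Df − Dn = 9868.3 − 6434.8 ≈ 3433.5 mm ≈ 3.43 m.

3.43 m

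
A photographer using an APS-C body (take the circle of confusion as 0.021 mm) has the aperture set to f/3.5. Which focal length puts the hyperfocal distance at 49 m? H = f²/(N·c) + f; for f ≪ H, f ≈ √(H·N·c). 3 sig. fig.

60.0 mm

From H = f²/(N·c) + f, with f ≪ H: f ≈ √(H·N·c) = √(49000 × 3.5 × 0.021) = √3601.5 ≈ 60.01 mm.
The +f correction barely moves this — solving exactly, f² + N·c·f − N·c·H = 0 ⇒ f = (−N·c + √((N·c)² + 4·N·c·H))/2 = (−0.0735 + √14406)/2 ≈ 59.976 mm, so f ≈ 60.0 mm.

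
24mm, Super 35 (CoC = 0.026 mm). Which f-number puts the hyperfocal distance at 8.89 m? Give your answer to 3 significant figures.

f/2.50

Rearrange H = f²/(N·c) + f for N: N = f² / ((H − f)·c).
N = 24² / ((8890 − 24) × 0.026) = 576 / 230.5 ≈ 2.50.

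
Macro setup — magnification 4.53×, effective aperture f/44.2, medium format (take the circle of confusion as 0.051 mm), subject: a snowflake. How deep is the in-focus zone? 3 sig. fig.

At magnification m, DoF ≈ 2·N_eff·c/m² = 2 × 44.2 × 0.051 / 4.53² = 4.508 / 20.52 ≈ 0.22 mm.

0.220 mm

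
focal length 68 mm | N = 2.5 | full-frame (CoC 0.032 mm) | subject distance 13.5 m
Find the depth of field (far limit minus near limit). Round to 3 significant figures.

6.63 m

Hyperfocal distance H = f²/(N·c) + f = 68²/(2.5 × 0.032) + 68 = 4624/0.08 + 68 ≈ 57868.0 mm ≈ 57.87 m.
Near limit Dn = s·(H − f)/(H + s − 2f) = 13500 × (57868.0 − 68) / (57868.0 + 13500 − 2 × 68) = 13500 × 57800.0 / 71232.0 ≈ 10954.3 mm.
Far limit Df = s·(H − f)/(H − s) = 13500 × (57868.0 − 68) / (57868.0 − 13500) = 13500 × 57800.0 / 44368.0 ≈ 17587.0 mm.
Depth of field = Df − Dn = 17587.0 − 10954.3 ≈ 6632.7 mm ≈ 6.63 m.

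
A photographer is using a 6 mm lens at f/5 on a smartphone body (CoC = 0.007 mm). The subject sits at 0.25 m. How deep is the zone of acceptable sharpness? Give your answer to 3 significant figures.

126 mm

Hyperfocal distance H = f²/(N·c) + f = 6²/(5 × 0.007) + 6 = 36/0.035 + 6 ≈ 1034.6 mm ≈ 1.035 m.
Near limit Dn = s·(H − f)/(H + s − 2f) = 250 × (1034.6 − 6) / (1034.6 + 250 − 2 × 6) = 250 × 1028.6 / 1272.6 ≈ 202.07 mm.
Far limit Df = s·(H − f)/(H − s) = 250 × (1034.6 − 6) / (1034.6 − 250) = 250 × 1028.6 / 784.6 ≈ 327.75 mm.
Depth of field = Df − Dn = 327.75 − 202.07 ≈ 125.68 mm.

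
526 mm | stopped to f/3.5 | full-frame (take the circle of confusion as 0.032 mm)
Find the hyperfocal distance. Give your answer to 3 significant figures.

2470 m

Hyperfocal distance H = f²/(N·c) + f = 526²/(3.5 × 0.032) + 526 = 276676/0.112 + 526 ≈ 2470847.4 mm ≈ 2470 m.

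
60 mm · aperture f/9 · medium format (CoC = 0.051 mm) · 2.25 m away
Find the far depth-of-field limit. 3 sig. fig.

3.12 m

Hyperfocal distance H = f²/(N·c) + f = 60²/(9 × 0.051) + 60 = 3600/0.459 + 60 ≈ 7903.1 mm ≈ 7.903 m.
Far limit Df = s·(H − f)/(H − s) = 2250 × (7903.1 − 60) / (7903.1 − 2250) = 2250 × 7843.1 / 5653.1 ≈ 3121.6 mm ≈ 3.12 m.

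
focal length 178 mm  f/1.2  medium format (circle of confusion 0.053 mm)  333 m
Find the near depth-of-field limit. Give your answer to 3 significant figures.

200 m

Hyperfocal distance H = f²/(N·c) + f = 178²/(1.2 × 0.053) + 178 = 31684/0.0636 + 178 ≈ 498354.1 mm ≈ 498.4 m.
Near limit Dn = s·(H − f)/(H + s − 2f) = 333000 × (498354.1 − 178) / (498354.1 + 333000 − 2 × 178) = 333000 × 498176.1 / 830998.1 ≈ 199631 mm ≈ 200 m.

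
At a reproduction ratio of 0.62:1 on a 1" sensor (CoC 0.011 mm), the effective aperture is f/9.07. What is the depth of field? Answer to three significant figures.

At magnification m, DoF ≈ 2·N_eff·c/m² = 2 × 9.07 × 0.011 / 0.62² = 0.1995 / 0.3844 ≈ 0.519 mm.

0.519 mm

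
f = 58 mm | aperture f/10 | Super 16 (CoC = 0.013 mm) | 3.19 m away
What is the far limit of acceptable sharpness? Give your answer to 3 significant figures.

3.63 m

Hyperfocal distance H = f²/(N·c) + f = 58²/(10 × 0.013) + 58 = 3364/0.13 + 58 ≈ 25934.9 mm ≈ 25.93 m.
Far limit Df = s·(H − f)/(H − s) = 3190 × (25934.9 − 58) / (25934.9 − 3190) = 3190 × 25876.9 / 22744.9 ≈ 3629.3 mm ≈ 3.63 m.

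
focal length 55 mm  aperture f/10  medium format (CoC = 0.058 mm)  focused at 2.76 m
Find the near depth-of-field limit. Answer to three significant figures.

Hyperfocal distance H = f²/(N·c) + f = 55²/(10 × 0.058) + 55 = 3025/0.58 + 55 ≈ 5270.5 mm ≈ 5.271 m.
Near limit Dn = s·(H − f)/(H + s − 2f) = 2760 × (5270.5 − 55) / (5270.5 + 2760 − 2 × 55) = 2760 × 5215.5 / 7920.5 ≈ 1817.4 mm ≈ 1.82 m.

1.82 m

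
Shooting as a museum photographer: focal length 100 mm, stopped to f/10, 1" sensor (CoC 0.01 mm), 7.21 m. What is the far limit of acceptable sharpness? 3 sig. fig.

7.76 m

Hyperfocal distance H = f²/(N·c) + f = 100²/(10 × 0.01) + 100 = 10000/0.1 + 100 ≈ 100100.0 mm ≈ 100.1 m.
Far limit Df = s·(H − f)/(H − s) = 7210 × (100100.0 − 100) / (100100.0 − 7210) = 7210 × 100000.0 / 92890.0 ≈ 7761.9 mm ≈ 7.76 m.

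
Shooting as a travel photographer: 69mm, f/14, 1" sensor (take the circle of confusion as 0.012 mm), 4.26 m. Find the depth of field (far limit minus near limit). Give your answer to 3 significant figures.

Hyperfocal distance H = f²/(N·c) + f = 69²/(14 × 0.012) + 69 = 4761/0.168 + 69 ≈ 28408.3 mm ≈ 28.41 m.
Near limit Dn = s·(H − f)/(H + s − 2f) = 4260 × (28408.3 − 69) / (28408.3 + 4260 − 2 × 69) = 4260 × 28339.3 / 32530.3 ≈ 3711.2 mm.
Far limit Df = s·(H − f)/(H − s) = 4260 × (28408.3 − 69) / (28408.3 − 4260) = 4260 × 28339.3 / 24148.3 ≈ 4999.3 mm.
Depth of field = Df − Dn = 4999.3 − 3711.2 ≈ 1288.1 mm ≈ 1.29 m.

1.29 m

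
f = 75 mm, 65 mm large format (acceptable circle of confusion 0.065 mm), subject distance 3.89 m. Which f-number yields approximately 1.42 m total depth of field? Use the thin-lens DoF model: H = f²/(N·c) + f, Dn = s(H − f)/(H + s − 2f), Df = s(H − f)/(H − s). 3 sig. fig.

f/4.01

Write h = H − f = f²/(N·c). The thin-lens limits are Dn = s·h/(h + (s−f)) and Df = s·h/(h − (s−f)), so DoF = Df − Dn = 2·s·(s−f)·h / (h² − (s−f)²).
That is a quadratic in h: DoF·h² − 2·s·(s−f)·h − DoF·(s−f)² = 0 ⇒ h = (s−f)·(s + √(s² + DoF²)) / DoF = 3815 × (3890 + √(3890² + 1420²)) / 1420 = 3815 × (3890 + 4141.07) / 1420 ≈ 21576 mm.
Then N = f²/(c·h) = 75² / (0.065 × 21576) = 5625 / 1402.5 ≈ 4.01.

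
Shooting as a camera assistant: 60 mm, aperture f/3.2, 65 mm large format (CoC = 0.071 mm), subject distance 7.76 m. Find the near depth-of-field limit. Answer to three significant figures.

Hyperfocal distance H = f²/(N·c) + f = 60²/(3.2 × 0.071) + 60 = 3600/0.2272 + 60 ≈ 15905.1 mm ≈ 15.91 m.
Near limit Dn = s·(H − f)/(H + s − 2f) = 7760 × (15905.1 − 60) / (15905.1 + 7760 − 2 × 60) = 7760 × 15845.1 / 23545.1 ≈ 5222.2 mm ≈ 5.22 m.

5.22 m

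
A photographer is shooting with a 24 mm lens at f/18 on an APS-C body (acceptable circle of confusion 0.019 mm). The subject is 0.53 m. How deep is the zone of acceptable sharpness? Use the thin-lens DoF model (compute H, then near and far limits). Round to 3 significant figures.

350 mm

Hyperfocal distance H = f²/(N·c) + f = 24²/(18 × 0.019) + 24 = 576/0.342 + 24 ≈ 1708.2 mm ≈ 1.708 m.
Near limit Dn = s·(H − f)/(H + s − 2f) = 530 × (1708.2 − 24) / (1708.2 + 530 − 2 × 24) = 530 × 1684.2 / 2190.2 ≈ 407.56 mm.
Far limit Df = s·(H − f)/(H − s) = 530 × (1708.2 − 24) / (1708.2 − 530) = 530 × 1684.2 / 1178.2 ≈ 757.62 mm.
Depth of field = Df − Dn = 757.62 − 407.56 ≈ 350.06 mm.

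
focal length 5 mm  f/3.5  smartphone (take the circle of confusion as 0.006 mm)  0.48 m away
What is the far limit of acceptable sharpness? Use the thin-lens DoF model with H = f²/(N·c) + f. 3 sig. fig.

Hyperfocal distance H = f²/(N·c) + f = 5²/(3.5 × 0.006) + 5 = 25/0.021 + 5 ≈ 1195.5 mm ≈ 1.195 m.
Far limit Df = s·(H − f)/(H − s) = 480 × (1195.5 − 5) / (1195.5 − 480) = 480 × 1190.5 / 715.5 ≈ 798.67 mm ≈ 0.799 m.

0.799 m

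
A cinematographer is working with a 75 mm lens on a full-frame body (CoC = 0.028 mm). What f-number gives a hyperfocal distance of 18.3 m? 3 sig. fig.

f/11

Rearrange H = f²/(N·c) + f for N: N = f² / ((H − f)·c).
N = 75² / ((18300 − 75) × 0.028) = 5625 / 510.3 ≈ 11.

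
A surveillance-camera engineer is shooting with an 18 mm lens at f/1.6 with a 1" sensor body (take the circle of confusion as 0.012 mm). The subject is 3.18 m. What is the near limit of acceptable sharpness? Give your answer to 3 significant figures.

Hyperfocal distance H = f²/(N·c) + f = 18²/(1.6 × 0.012) + 18 = 324/0.0192 + 18 ≈ 16893.0 mm ≈ 16.89 m.
Near limit Dn = s·(H − f)/(H + s − 2f) = 3180 × (16893.0 − 18) / (16893.0 + 3180 − 2 × 18) = 3180 × 16875.0 / 20037.0 ≈ 2678.2 mm ≈ 2.68 m.

2.68 m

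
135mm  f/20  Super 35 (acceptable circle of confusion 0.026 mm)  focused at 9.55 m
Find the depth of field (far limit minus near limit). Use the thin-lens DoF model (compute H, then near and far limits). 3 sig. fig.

Hyperfocal distance H = f²/(N·c) + f = 135²/(20 × 0.026) + 135 = 18225/0.52 + 135 ≈ 35183.1 mm ≈ 35.18 m.
Near limit Dn = s·(H − f)/(H + s − 2f) = 9550 × (35183.1 − 135) / (35183.1 + 9550 − 2 × 135) = 9550 × 35048.1 / 44463.1 ≈ 7527.8 mm.
Far limit Df = s·(H − f)/(H − s) = 9550 × (35183.1 − 135) / (35183.1 − 9550) = 9550 × 35048.1 / 25633.1 ≈ 13057.7 mm.
Depth of field = Df − Dn = 13057.7 − 7527.8 ≈ 5529.9 mm ≈ 5.53 m.

5.53 m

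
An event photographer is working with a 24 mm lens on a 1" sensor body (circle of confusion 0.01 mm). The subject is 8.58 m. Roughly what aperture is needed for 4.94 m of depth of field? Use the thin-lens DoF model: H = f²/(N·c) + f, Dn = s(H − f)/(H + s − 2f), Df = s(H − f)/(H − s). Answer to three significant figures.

f/1.80

Write h = H − f = f²/(N·c). The thin-lens limits are Dn = s·h/(h + (s−f)) and Df = s·h/(h − (s−f)), so DoF = Df − Dn = 2·s·(s−f)·h / (h² − (s−f)²).
That is a quadratic in h: DoF·h² − 2·s·(s−f)·h − DoF·(s−f)² = 0 ⇒ h = (s−f)·(s + √(s² + DoF²)) / DoF = 8556 × (8580 + √(8580² + 4940²)) / 4940 = 8556 × (8580 + 9900.51) / 4940 ≈ 32008 mm.
Then N = f²/(c·h) = 24² / (0.01 × 32008) = 576 / 320.08 ≈ 1.80.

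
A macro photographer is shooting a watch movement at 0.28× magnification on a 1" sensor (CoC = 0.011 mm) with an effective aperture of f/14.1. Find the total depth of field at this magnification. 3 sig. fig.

At magnification m, DoF ≈ 2·N_eff·c/m² = 2 × 14.1 × 0.011 / 0.28² = 0.3102 / 0.0784 ≈ 3.96 mm.

3.96 mm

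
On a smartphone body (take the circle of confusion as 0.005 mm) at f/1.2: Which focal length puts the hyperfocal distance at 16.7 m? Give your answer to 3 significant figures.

10.0 mm

From H = f²/(N·c) + f, with f ≪ H: f ≈ √(H·N·c) = √(16700 × 1.2 × 0.005) = √100.20 ≈ 10.01 mm.
The +f correction barely moves this — solving exactly, f² + N·c·f − N·c·H = 0 ⇒ f = (−N·c + √((N·c)² + 4·N·c·H))/2 = (−0.006 + √400.80)/2 ≈ 10.007 mm, so f ≈ 10.0 mm.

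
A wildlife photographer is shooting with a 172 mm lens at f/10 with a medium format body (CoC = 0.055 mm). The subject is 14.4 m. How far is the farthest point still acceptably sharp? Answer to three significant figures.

Hyperfocal distance H = f²/(N·c) + f = 172²/(10 × 0.055) + 172 = 29584/0.55 + 172 ≈ 53961.1 mm ≈ 53.96 m.
Far limit Df = s·(H − f)/(H − s) = 14400 × (53961.1 − 172) / (53961.1 − 14400) = 14400 × 53789.1 / 39561.1 ≈ 19579 mm ≈ 19.6 m.

19.6 m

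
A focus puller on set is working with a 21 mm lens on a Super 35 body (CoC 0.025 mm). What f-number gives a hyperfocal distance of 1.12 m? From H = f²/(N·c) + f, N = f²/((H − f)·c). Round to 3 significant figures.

Rearrange H = f²/(N·c) + f for N: N = f² / ((H − f)·c).
N = 21² / ((1120 − 21) × 0.025) = 441 / 27.48 ≈ 16.1.

f/16.1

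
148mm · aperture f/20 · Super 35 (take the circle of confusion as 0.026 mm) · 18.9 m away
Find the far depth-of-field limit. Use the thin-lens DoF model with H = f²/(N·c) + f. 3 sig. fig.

34.1 m

Hyperfocal distance H = f²/(N·c) + f = 148²/(20 × 0.026) + 148 = 21904/0.52 + 148 ≈ 42271.1 mm ≈ 42.27 m.
Far limit Df = s·(H − f)/(H − s) = 18900 × (42271.1 − 148) / (42271.1 − 18900) = 18900 × 42123.1 / 23371.1 ≈ 34065 mm ≈ 34.1 m.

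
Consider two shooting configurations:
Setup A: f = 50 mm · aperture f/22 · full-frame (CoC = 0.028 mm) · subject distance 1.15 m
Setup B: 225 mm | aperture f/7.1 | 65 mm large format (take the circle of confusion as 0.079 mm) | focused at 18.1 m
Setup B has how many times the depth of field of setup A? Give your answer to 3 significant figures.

Setup A: H = 50²/(22×0.028) + 50 ≈ 4108.4 mm; DoF = Df − Dn = 1577.59 − 904.77 ≈ 672.82 mm.
Setup B: H = 225²/(7.1×0.079) + 225 ≈ 90481.7 mm; DoF = Df − Dn = 22569.9 − 15107.9 ≈ 7462.0 mm.
Ratio = 7462.0 / 672.82 ≈ 11.1.

11.1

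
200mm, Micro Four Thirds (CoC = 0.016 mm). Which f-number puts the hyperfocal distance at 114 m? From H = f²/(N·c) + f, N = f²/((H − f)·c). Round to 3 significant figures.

Rearrange H = f²/(N·c) + f for N: N = f² / ((H − f)·c).
N = 200² / ((114000 − 200) × 0.016) = 40000 / 1821 ≈ 22.

f/22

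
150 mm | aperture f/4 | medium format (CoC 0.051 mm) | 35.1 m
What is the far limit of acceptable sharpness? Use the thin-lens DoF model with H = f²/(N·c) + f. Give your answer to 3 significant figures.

Hyperfocal distance H = f²/(N·c) + f = 150²/(4 × 0.051) + 150 = 22500/0.204 + 150 ≈ 110444.1 mm ≈ 110.4 m.
Far limit Df = s·(H − f)/(H − s) = 35100 × (110444.1 − 150) / (110444.1 − 35100) = 35100 × 110294.1 / 75344.1 ≈ 51382 mm ≈ 51.4 m.

51.4 m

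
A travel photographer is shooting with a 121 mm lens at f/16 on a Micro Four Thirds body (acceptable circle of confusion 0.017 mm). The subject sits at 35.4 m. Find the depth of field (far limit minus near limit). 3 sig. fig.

Hyperfocal distance H = f²/(N·c) + f = 121²/(16 × 0.017) + 121 = 14641/0.272 + 121 ≈ 53948.2 mm ≈ 53.95 m.
Near limit Dn = s·(H − f)/(H + s − 2f) = 35400 × (53948.2 − 121) / (53948.2 + 35400 − 2 × 121) = 35400 × 53827.2 / 89106.2 ≈ 21384 mm.
Far limit Df = s·(H − f)/(H − s) = 35400 × (53948.2 − 121) / (53948.2 − 35400) = 35400 × 53827.2 / 18548.2 ≈ 102731 mm.
Depth of field = Df − Dn = 102731 − 21384 ≈ 81347 mm ≈ 81.3 m.

81.3 m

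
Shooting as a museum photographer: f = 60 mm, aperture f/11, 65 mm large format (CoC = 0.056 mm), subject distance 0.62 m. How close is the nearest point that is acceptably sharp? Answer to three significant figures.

Hyperfocal distance H = f²/(N·c) + f = 60²/(11 × 0.056) + 60 = 3600/0.616 + 60 ≈ 5904.2 mm ≈ 5.904 m.
Near limit Dn = s·(H − f)/(H + s − 2f) = 620 × (5904.2 − 60) / (5904.2 + 620 − 2 × 60) = 620 × 5844.2 / 6404.2 ≈ 565.79 mm ≈ 0.566 m.

0.566 m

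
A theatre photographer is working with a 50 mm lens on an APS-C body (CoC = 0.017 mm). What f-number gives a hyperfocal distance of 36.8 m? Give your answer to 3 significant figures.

Rearrange H = f²/(N·c) + f for N: N = f² / ((H − f)·c).
N = 50² / ((36800 − 50) × 0.017) = 2500 / 624.8 ≈ 4.

f/4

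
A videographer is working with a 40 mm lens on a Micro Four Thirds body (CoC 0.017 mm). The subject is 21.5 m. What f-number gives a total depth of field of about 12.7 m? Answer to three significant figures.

f/1.20

Write h = H − f = f²/(N·c). The thin-lens limits are Dn = s·h/(h + (s−f)) and Df = s·h/(h − (s−f)), so DoF = Df − Dn = 2·s·(s−f)·h / (h² − (s−f)²).
That is a quadratic in h: DoF·h² − 2·s·(s−f)·h − DoF·(s−f)² = 0 ⇒ h = (s−f)·(s + √(s² + DoF²)) / DoF = 21460 × (21500 + √(21500² + 12700²)) / 12700 = 21460 × (21500 + 24970.8) / 12700 ≈ 78525 mm.
Then N = f²/(c·h) = 40² / (0.017 × 78525) = 1600 / 1334.9 ≈ 1.20.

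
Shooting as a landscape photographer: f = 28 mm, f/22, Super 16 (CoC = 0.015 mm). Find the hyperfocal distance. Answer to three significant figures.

Hyperfocal distance H = f²/(N·c) + f = 28²/(22 × 0.015) + 28 = 784/0.33 + 28 ≈ 2403.8 mm ≈ 2.40 m.

2.40 m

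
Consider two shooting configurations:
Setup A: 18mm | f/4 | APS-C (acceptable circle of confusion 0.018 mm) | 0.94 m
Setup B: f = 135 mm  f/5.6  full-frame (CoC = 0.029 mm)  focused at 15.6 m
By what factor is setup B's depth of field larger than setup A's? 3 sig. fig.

10.9

Setup A: H = 18²/(4×0.018) + 18 ≈ 4518.0 mm; DoF = Df − Dn = 1182.22 − 780.15 ≈ 402.07 mm.
Setup B: H = 135²/(5.6×0.029) + 135 ≈ 112357.9 mm; DoF = Df − Dn = 18093.4 − 13710.6 ≈ 4382.8 mm.
Ratio = 4382.8 / 402.07 ≈ 10.9.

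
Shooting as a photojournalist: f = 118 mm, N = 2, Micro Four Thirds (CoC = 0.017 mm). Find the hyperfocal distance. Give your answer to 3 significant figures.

Hyperfocal distance H = f²/(N·c) + f = 118²/(2 × 0.017) + 118 = 13924/0.034 + 118 ≈ 409647.4 mm ≈ 410 m.

410 m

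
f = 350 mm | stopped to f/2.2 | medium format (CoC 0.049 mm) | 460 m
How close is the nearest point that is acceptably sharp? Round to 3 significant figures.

Hyperfocal distance H = f²/(N·c) + f = 350²/(2.2 × 0.049) + 350 = 122500/0.1078 + 350 ≈ 1136713.6 mm ≈ 1137 m.
Near limit Dn = s·(H − f)/(H + s − 2f) = 460000 × (1136713.6 − 350) / (1136713.6 + 460000 − 2 × 350) = 460000 × 1136363.6 / 1596013.6 ≈ 327521 mm ≈ 328 m.

328 m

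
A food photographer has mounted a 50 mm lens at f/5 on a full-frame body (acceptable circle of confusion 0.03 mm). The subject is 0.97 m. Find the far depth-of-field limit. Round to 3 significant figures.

Hyperfocal distance H = f²/(N·c) + f = 50²/(5 × 0.03) + 50 = 2500/0.15 + 50 ≈ 16716.7 mm ≈ 16.72 m.
Far limit Df = s·(H − f)/(H − s) = 970 × (16716.7 − 50) / (16716.7 − 970) = 970 × 16666.7 / 15746.7 ≈ 1026.7 mm ≈ 1.03 m.

1.03 m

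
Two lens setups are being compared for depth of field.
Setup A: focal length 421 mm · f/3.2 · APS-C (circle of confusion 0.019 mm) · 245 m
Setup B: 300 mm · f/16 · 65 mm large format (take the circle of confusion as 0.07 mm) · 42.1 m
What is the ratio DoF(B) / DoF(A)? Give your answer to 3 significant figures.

Setup A: H = 421²/(3.2×0.019) + 421 ≈ 2915569.0 mm; DoF = Df − Dn = 267438 − 226036 ≈ 41402 mm.
Setup B: H = 300²/(16×0.07) + 300 ≈ 80657.1 mm; DoF = Df − Dn = 87741 − 27694 ≈ 60047 mm.
Ratio = 60047 / 41402 ≈ 1.45.

1.45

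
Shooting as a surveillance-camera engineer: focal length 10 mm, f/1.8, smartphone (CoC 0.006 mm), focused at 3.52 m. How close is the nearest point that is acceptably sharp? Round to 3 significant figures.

Hyperfocal distance H = f²/(N·c) + f = 10²/(1.8 × 0.006) + 10 = 100/0.0108 + 10 ≈ 9269.3 mm ≈ 9.269 m.
Near limit Dn = s·(H − f)/(H + s − 2f) = 3520 × (9269.3 − 10) / (9269.3 + 3520 − 2 × 10) = 3520 × 9259.3 / 12769.3 ≈ 2552.4 mm ≈ 2.55 m.

2.55 m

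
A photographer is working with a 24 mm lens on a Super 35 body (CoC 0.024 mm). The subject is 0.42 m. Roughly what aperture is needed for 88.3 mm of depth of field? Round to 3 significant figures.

Write h = H − f = f²/(N·c). The thin-lens limits are Dn = s·h/(h + (s−f)) and Df = s·h/(h − (s−f)), so DoF = Df − Dn = 2·s·(s−f)·h / (h² − (s−f)²).
That is a quadratic in h: DoF·h² − 2·s·(s−f)·h − DoF·(s−f)² = 0 ⇒ h = (s−f)·(s + √(s² + DoF²)) / DoF = 396 × (420 + √(420² + 88.3²)) / 88.3 = 396 × (420 + 429.182) / 88.3 ≈ 3808.3 mm.
Then N = f²/(c·h) = 24² / (0.024 × 3808.3) = 576 / 91.400 ≈ 6.30.

f/6.30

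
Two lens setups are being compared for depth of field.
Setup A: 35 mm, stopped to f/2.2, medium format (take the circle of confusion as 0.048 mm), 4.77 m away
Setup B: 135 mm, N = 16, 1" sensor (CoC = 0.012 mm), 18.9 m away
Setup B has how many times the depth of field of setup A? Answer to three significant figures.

Setup A: H = 35²/(2.2×0.048) + 35 ≈ 11635.4 mm; DoF = Df − Dn = 8059.8 − 3387.4 ≈ 4672.4 mm.
Setup B: H = 135²/(16×0.012) + 135 ≈ 95056.9 mm; DoF = Df − Dn = 23556.9 − 15780.4 ≈ 7776.5 mm.
Ratio = 7776.5 / 4672.4 ≈ 1.66.

1.66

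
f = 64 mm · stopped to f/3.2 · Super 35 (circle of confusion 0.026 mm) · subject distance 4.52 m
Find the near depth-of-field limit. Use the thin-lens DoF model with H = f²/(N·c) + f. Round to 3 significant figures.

Hyperfocal distance H = f²/(N·c) + f = 64²/(3.2 × 0.026) + 64 = 4096/0.0832 + 64 ≈ 49294.8 mm ≈ 49.29 m.
Near limit Dn = s·(H − f)/(H + s − 2f) = 4520 × (49294.8 − 64) / (49294.8 + 4520 − 2 × 64) = 4520 × 49230.8 / 53686.8 ≈ 4144.8 mm ≈ 4.14 m.

4.14 m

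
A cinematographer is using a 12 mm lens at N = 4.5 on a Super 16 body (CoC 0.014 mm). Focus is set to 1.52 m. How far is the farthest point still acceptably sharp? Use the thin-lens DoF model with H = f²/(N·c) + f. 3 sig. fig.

Hyperfocal distance H = f²/(N·c) + f = 12²/(4.5 × 0.014) + 12 = 144/0.063 + 12 ≈ 2297.7 mm ≈ 2.298 m.
Far limit Df = s·(H − f)/(H − s) = 1520 × (2297.7 − 12) / (2297.7 − 1520) = 1520 × 2285.7 / 777.7 ≈ 4467.3 mm ≈ 4.47 m.

4.47 m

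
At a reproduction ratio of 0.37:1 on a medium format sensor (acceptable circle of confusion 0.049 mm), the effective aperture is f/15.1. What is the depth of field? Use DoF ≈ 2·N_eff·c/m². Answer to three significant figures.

10.8 mm

At magnification m, DoF ≈ 2·N_eff·c/m² = 2 × 15.1 × 0.049 / 0.37² = 1.48 / 0.1369 ≈ 10.8 mm.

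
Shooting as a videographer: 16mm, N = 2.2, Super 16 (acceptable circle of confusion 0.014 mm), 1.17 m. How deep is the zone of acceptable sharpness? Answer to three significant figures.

331 mm

Hyperfocal distance H = f²/(N·c) + f = 16²/(2.2 × 0.014) + 16 = 256/0.0308 + 16 ≈ 8327.7 mm ≈ 8.328 m.
Near limit Dn = s·(H − f)/(H + s − 2f) = 1170 × (8327.7 − 16) / (8327.7 + 1170 − 2 × 16) = 1170 × 8311.7 / 9465.7 ≈ 1027.36 mm.
Far limit Df = s·(H − f)/(H − s) = 1170 × (8327.7 − 16) / (8327.7 − 1170) = 1170 × 8311.7 / 7157.7 ≈ 1358.63 mm.
Depth of field = Df − Dn = 1358.63 − 1027.36 ≈ 331.27 mm.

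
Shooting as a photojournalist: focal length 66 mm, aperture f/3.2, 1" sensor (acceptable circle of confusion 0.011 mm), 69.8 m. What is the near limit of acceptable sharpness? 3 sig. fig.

Hyperfocal distance H = f²/(N·c) + f = 66²/(3.2 × 0.011) + 66 = 4356/0.0352 + 66 ≈ 123816.0 mm ≈ 123.8 m.
Near limit Dn = s·(H − f)/(H + s − 2f) = 69800 × (123816.0 − 66) / (123816.0 + 69800 − 2 × 66) = 69800 × 123750.0 / 193484.0 ≈ 44643 mm ≈ 44.6 m.

44.6 m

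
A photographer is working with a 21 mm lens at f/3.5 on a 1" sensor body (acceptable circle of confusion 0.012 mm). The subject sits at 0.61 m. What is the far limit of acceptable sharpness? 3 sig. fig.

0.646 m

Hyperfocal distance H = f²/(N·c) + f = 21²/(3.5 × 0.012) + 21 = 441/0.042 + 21 ≈ 10521.0 mm ≈ 10.52 m.
Far limit Df = s·(H − f)/(H − s) = 610 × (10521.0 − 21) / (10521.0 − 610) = 610 × 10500.0 / 9911.0 ≈ 646.25 mm ≈ 0.646 m.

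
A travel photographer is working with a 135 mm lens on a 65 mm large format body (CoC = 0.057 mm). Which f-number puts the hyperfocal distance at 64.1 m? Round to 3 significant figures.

f/5

Rearrange H = f²/(N·c) + f for N: N = f² / ((H − f)·c).
N = 135² / ((64100 − 135) × 0.057) = 18225 / 3646 ≈ 5.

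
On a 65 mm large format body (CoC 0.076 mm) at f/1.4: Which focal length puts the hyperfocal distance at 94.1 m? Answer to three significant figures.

From H = f²/(N·c) + f, with f ≪ H: f ≈ √(H·N·c) = √(94100 × 1.4 × 0.076) = √10012 ≈ 100.1 mm.
The +f correction barely moves this — solving exactly, f² + N·c·f − N·c·H = 0 ⇒ f = (−N·c + √((N·c)² + 4·N·c·H))/2 = (−0.1064 + √40049)/2 ≈ 100.01 mm, so f ≈ 100 mm.

100 mm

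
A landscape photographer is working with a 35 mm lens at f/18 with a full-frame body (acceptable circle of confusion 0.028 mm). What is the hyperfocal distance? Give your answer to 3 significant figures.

Hyperfocal distance H = f²/(N·c) + f = 35²/(18 × 0.028) + 35 = 1225/0.504 + 35 ≈ 2465.6 mm ≈ 2.47 m.

2.47 m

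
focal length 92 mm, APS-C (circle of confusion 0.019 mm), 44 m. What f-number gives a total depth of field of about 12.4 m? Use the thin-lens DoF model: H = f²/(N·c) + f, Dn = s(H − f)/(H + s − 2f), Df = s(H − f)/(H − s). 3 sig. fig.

f/1.40

Write h = H − f = f²/(N·c). The thin-lens limits are Dn = s·h/(h + (s−f)) and Df = s·h/(h − (s−f)), so DoF = Df − Dn = 2·s·(s−f)·h / (h² − (s−f)²).
That is a quadratic in h: DoF·h² − 2·s·(s−f)·h − DoF·(s−f)² = 0 ⇒ h = (s−f)·(s + √(s² + DoF²)) / DoF = 43908 × (44000 + √(44000² + 12400²)) / 12400 = 43908 × (44000 + 45713.9) / 12400 ≈ 317674 mm.
Then N = f²/(c·h) = 92² / (0.019 × 317674) = 8464 / 6035.8 ≈ 1.40.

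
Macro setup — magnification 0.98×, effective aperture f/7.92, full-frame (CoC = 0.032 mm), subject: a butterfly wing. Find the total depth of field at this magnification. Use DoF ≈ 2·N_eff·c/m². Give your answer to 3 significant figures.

At magnification m, DoF ≈ 2·N_eff·c/m² = 2 × 7.92 × 0.032 / 0.98² = 0.5069 / 0.9604 ≈ 0.528 mm.

0.528 mm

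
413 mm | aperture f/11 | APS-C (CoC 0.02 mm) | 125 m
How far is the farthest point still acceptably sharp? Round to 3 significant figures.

Hyperfocal distance H = f²/(N·c) + f = 413²/(11 × 0.02) + 413 = 170569/0.22 + 413 ≈ 775726.6 mm ≈ 775.7 m.
Far limit Df = s·(H − f)/(H − s) = 125000 × (775726.6 − 413) / (775726.6 − 125000) = 125000 × 775313.6 / 650726.6 ≈ 148932 mm ≈ 149 m.

149 m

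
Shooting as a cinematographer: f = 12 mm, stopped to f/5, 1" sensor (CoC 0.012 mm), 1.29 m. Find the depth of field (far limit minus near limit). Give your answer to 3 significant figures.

1.92 m

Hyperfocal distance H = f²/(N·c) + f = 12²/(5 × 0.012) + 12 = 144/0.06 + 12 ≈ 2412.0 mm ≈ 2.412 m.
Near limit Dn = s·(H − f)/(H + s − 2f) = 1290 × (2412.0 − 12) / (2412.0 + 1290 − 2 × 12) = 1290 × 2400.0 / 3678.0 ≈ 841.8 mm.
Far limit Df = s·(H − f)/(H − s) = 1290 × (2412.0 − 12) / (2412.0 − 1290) = 1290 × 2400.0 / 1122.0 ≈ 2759.4 mm.
Depth of field = Df − Dn = 2759.4 − 841.8 ≈ 1917.6 mm ≈ 1.92 m.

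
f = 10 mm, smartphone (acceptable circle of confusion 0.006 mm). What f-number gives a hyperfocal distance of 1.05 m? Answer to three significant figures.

f/16

Rearrange H = f²/(N·c) + f for N: N = f² / ((H − f)·c).
N = 10² / ((1050 − 10) × 0.006) = 100 / 6.240 ≈ 16.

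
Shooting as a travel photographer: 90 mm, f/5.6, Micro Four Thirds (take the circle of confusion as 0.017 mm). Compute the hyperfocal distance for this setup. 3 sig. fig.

85.2 m

Hyperfocal distance H = f²/(N·c) + f = 90²/(5.6 × 0.017) + 90 = 8100/0.0952 + 90 ≈ 85174.0 mm ≈ 85.2 m.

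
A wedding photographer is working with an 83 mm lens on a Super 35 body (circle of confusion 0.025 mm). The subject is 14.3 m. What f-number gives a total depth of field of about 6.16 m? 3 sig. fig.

f/4

Write h = H − f = f²/(N·c). The thin-lens limits are Dn = s·h/(h + (s−f)) and Df = s·h/(h − (s−f)), so DoF = Df − Dn = 2·s·(s−f)·h / (h² − (s−f)²).
That is a quadratic in h: DoF·h² − 2·s·(s−f)·h − DoF·(s−f)² = 0 ⇒ h = (s−f)·(s + √(s² + DoF²)) / DoF = 14217 × (14300 + √(14300² + 6160²)) / 6160 = 14217 × (14300 + 15570.3) / 6160 ≈ 68939 mm.
Then N = f²/(c·h) = 83² / (0.025 × 68939) = 6889 / 1723.5 ≈ 4.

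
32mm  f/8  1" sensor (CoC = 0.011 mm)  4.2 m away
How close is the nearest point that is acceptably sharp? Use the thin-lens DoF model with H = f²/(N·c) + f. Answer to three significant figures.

Hyperfocal distance H = f²/(N·c) + f = 32²/(8 × 0.011) + 32 = 1024/0.088 + 32 ≈ 11668.4 mm ≈ 11.67 m.
Near limit Dn = s·(H − f)/(H + s − 2f) = 4200 × (11668.4 − 32) / (11668.4 + 4200 − 2 × 32) = 4200 × 11636.4 / 15804.4 ≈ 3092.4 mm ≈ 3.09 m.

3.09 m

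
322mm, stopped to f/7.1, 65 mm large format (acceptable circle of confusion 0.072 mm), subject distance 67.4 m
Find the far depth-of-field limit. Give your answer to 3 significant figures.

Hyperfocal distance H = f²/(N·c) + f = 322²/(7.1 × 0.072) + 322 = 103684/0.5112 + 322 ≈ 203146.7 mm ≈ 203.1 m.
Far limit Df = s·(H − f)/(H − s) = 67400 × (203146.7 − 322) / (203146.7 − 67400) = 67400 × 202824.7 / 135746.7 ≈ 100705 mm ≈ 101 m.

101 m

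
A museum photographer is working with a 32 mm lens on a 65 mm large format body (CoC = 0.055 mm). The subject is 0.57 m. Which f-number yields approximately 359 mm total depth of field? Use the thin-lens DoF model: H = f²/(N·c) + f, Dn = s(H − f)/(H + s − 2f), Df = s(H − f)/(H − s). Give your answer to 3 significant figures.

f/9.99

Write h = H − f = f²/(N·c). The thin-lens limits are Dn = s·h/(h + (s−f)) and Df = s·h/(h − (s−f)), so DoF = Df − Dn = 2·s·(s−f)·h / (h² − (s−f)²).
That is a quadratic in h: DoF·h² − 2·s·(s−f)·h − DoF·(s−f)² = 0 ⇒ h = (s−f)·(s + √(s² + DoF²)) / DoF = 538 × (570 + √(570² + 359²)) / 359 = 538 × (570 + 673.633) / 359 ≈ 1863.7 mm.
Then N = f²/(c·h) = 32² / (0.055 × 1863.7) = 1024 / 102.50 ≈ 9.99.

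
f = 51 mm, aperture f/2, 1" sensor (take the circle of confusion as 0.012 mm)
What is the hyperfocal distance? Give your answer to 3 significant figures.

Hyperfocal distance H = f²/(N·c) + f = 51²/(2 × 0.012) + 51 = 2601/0.024 + 51 ≈ 108426.0 mm ≈ 108 m.

108 m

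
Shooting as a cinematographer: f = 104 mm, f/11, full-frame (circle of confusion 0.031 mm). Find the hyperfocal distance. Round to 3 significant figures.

31.8 m

Hyperfocal distance H = f²/(N·c) + f = 104²/(11 × 0.031) + 104 = 10816/0.341 + 104 ≈ 31822.5 mm ≈ 31.8 m.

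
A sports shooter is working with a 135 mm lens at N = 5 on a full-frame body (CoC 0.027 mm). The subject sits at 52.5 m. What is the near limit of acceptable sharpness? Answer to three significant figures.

37.8 m

Hyperfocal distance H = f²/(N·c) + f = 135²/(5 × 0.027) + 135 = 18225/0.135 + 135 ≈ 135135.0 mm ≈ 135.1 m.
Near limit Dn = s·(H − f)/(H + s − 2f) = 52500 × (135135.0 − 135) / (135135.0 + 52500 − 2 × 135) = 52500 × 135000.0 / 187365.0 ≈ 37827 mm ≈ 37.8 m.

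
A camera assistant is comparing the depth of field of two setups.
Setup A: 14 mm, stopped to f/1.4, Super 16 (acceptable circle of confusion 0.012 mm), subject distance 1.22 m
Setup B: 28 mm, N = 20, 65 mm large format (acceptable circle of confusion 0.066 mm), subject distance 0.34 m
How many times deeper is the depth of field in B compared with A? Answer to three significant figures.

Setup A: H = 14²/(1.4×0.012) + 14 ≈ 11680.7 mm; DoF = Df − Dn = 1360.65 − 1105.70 ≈ 254.95 mm.
Setup B: H = 28²/(20×0.066) + 28 ≈ 621.9 mm; DoF = Df − Dn = 716.25 − 222.91 ≈ 493.34 mm.
Ratio = 493.34 / 254.95 ≈ 1.94.

1.94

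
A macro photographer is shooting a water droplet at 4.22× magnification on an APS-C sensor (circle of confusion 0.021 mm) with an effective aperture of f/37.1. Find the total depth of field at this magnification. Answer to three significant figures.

At magnification m, DoF ≈ 2·N_eff·c/m² = 2 × 37.1 × 0.021 / 4.22² = 1.558 / 17.81 ≈ 0.0875 mm.

0.0875 mm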